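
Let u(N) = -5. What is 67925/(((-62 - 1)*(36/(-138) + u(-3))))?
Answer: 142025/693 ≈ 204.94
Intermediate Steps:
67925/(((-62 - 1)*(36/(-138) + u(-3)))) = 67925/(((-62 - 1)*(36/(-138) - 5))) = 67925/((-63*(36*(-1/138) - 5))) = 67925/((-63*(-6/23 - 5))) = 67925/((-63*(-121/23))) = 67925/(7623/23) = 67925*(23/7623) = 142025/693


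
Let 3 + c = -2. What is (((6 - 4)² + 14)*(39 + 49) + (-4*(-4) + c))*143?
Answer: 228085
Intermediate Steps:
c = -5 (c = -3 - 2 = -5)
(((6 - 4)² + 14)*(39 + 49) + (-4*(-4) + c))*143 = (((6 - 4)² + 14)*(39 + 49) + (-4*(-4) - 5))*143 = ((2² + 14)*88 + (16 - 5))*143 = ((4 + 14)*88 + 11)*143 = (18*88 + 11)*143 = (1584 + 11)*143 = 1595*143 = 228085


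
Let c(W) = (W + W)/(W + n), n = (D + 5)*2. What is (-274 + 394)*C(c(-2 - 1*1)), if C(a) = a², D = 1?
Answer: 160/3 ≈ 53.333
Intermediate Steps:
n = 12 (n = (1 + 5)*2 = 6*2 = 12)
c(W) = 2*W/(12 + W) (c(W) = (W + W)/(W + 12) = (2*W)/(12 + W) = 2*W/(12 + W))
(-274 + 394)*C(c(-2 - 1*1)) = (-274 + 394)*(2*(-2 - 1*1)/(12 + (-2 - 1*1)))² = 120*(2*(-2 - 1)/(12 + (-2 - 1)))² = 120*(2*(-3)/(12 - 3))² = 120*(2*(-3)/9)² = 120*(2*(-3)*(⅑))² = 120*(-⅔)² = 120*(4/9) = 160/3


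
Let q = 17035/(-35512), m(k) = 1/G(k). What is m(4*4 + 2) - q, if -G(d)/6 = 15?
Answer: 748819/1598040 ≈ 0.46859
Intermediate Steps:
G(d) = -90 (G(d) = -6*15 = -90)
m(k) = -1/90 (m(k) = 1/(-90) = -1/90)
q = -17035/35512 (q = 17035*(-1/35512) = -17035/35512 ≈ -0.47970)
m(4*4 + 2) - q = -1/90 - 1*(-17035/35512) = -1/90 + 17035/35512 = 748819/1598040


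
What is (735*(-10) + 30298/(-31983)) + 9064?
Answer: 54788564/31983 ≈ 1713.1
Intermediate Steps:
(735*(-10) + 30298/(-31983)) + 9064 = (-7350 + 30298*(-1/31983)) + 9064 = (-7350 - 30298/31983) + 9064 = -235105348/31983 + 9064 = 54788564/31983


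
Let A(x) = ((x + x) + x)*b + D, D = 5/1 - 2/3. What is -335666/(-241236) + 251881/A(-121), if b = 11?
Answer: -22283964424/360828747 ≈ -61.758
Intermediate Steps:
D = 13/3 (D = 5*1 - 2*⅓ = 5 - ⅔ = 13/3 ≈ 4.3333)
A(x) = 13/3 + 33*x (A(x) = ((x + x) + x)*11 + 13/3 = (2*x + x)*11 + 13/3 = (3*x)*11 + 13/3 = 33*x + 13/3 = 13/3 + 33*x)
-335666/(-241236) + 251881/A(-121) = -335666/(-241236) + 251881/(13/3 + 33*(-121)) = -335666*(-1/241236) + 251881/(13/3 - 3993) = 167833/120618 + 251881/(-11966/3) = 167833/120618 + 251881*(-3/11966) = 167833/120618 - 755643/11966 = -22283964424/360828747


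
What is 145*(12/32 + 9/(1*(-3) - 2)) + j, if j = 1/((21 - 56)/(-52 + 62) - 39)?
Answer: -140521/680 ≈ -206.65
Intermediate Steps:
j = -2/85 (j = 1/(-35/10 - 39) = 1/(-35*1/10 - 39) = 1/(-7/2 - 39) = 1/(-85/2) = -2/85 ≈ -0.023529)
145*(12/32 + 9/(1*(-3) - 2)) + j = 145*(12/32 + 9/(1*(-3) - 2)) - 2/85 = 145*(12*(1/32) + 9/(-3 - 2)) - 2/85 = 145*(3/8 + 9/(-5)) - 2/85 = 145*(3/8 + 9*(-1/5)) - 2/85 = 145*(3/8 - 9/5) - 2/85 = 145*(-57/40) - 2/85 = -1653/8 - 2/85 = -140521/680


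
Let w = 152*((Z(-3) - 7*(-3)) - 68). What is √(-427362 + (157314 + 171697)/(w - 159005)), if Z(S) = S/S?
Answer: 5*I*√36889392241/1469 ≈ 653.73*I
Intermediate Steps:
Z(S) = 1
w = -6992 (w = 152*((1 - 7*(-3)) - 68) = 152*((1 + 21) - 68) = 152*(22 - 68) = 152*(-46) = -6992)
√(-427362 + (157314 + 171697)/(w - 159005)) = √(-427362 + (157314 + 171697)/(-6992 - 159005)) = √(-427362 + 329011/(-165997)) = √(-427362 + 329011*(-1/165997)) = √(-427362 - 329011/165997) = √(-70941138925/165997) = 5*I*√36889392241/1469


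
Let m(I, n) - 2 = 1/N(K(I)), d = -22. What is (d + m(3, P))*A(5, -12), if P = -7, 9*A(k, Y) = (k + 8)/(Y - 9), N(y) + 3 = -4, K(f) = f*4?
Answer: 611/441 ≈ 1.3855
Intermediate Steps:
K(f) = 4*f
N(y) = -7 (N(y) = -3 - 4 = -7)
A(k, Y) = (8 + k)/(9*(-9 + Y)) (A(k, Y) = ((k + 8)/(Y - 9))/9 = ((8 + k)/(-9 + Y))/9 = (8 + k)/(9*(-9 + Y)))
m(I, n) = 13/7 (m(I, n) = 2 + 1/(-7) = 2 - 1/7 = 13/7)
(d + m(3, P))*A(5, -12) = (-22 + 13/7)*((8 + 5)/(9*(-9 - 12))) = -47*13/(21*(-21)) = -47*(-1)*13/(21*21) = -141/7*(-13/189) = 611/441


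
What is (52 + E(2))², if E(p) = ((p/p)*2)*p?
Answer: 3136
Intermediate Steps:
E(p) = 2*p (E(p) = (1*2)*p = 2*p)
(52 + E(2))² = (52 + 2*2)² = (52 + 4)² = 56² = 3136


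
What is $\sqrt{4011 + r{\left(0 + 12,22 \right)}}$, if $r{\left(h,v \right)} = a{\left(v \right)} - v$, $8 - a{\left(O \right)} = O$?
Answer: $5 \sqrt{159} \approx 63.048$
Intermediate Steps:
$a{\left(O \right)} = 8 - O$
$r{\left(h,v \right)} = 8 - 2 v$ ($r{\left(h,v \right)} = \left(8 - v\right) - v = 8 - 2 v$)
$\sqrt{4011 + r{\left(0 + 12,22 \right)}} = \sqrt{4011 + \left(8 - 44\right)} = \sqrt{4011 - 36} = \sqrt{3975} = 5 \sqrt{159}$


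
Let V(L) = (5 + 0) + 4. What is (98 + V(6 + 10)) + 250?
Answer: 357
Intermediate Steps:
V(L) = 9 (V(L) = 5 + 4 = 9)
(98 + V(6 + 10)) + 250 = (98 + 9) + 250 = 107 + 250 = 357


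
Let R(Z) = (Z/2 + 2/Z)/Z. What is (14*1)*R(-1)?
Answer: 35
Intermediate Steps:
R(Z) = (Z/2 + 2/Z)/Z (R(Z) = (Z*(½) + 2/Z)/Z = (Z/2 + 2/Z)/Z)
(14*1)*R(-1) = (14*1)*(½ + 2/(-1)²) = 14*(½ + 2*1) = 14*(½ + 2) = 14*(5/2) = 35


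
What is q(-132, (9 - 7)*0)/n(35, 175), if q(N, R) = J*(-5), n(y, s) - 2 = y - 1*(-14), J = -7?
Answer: 35/51 ≈ 0.68627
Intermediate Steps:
n(y, s) = 16 + y (n(y, s) = 2 + (y - 1*(-14)) = 2 + (y + 14) = 2 + (14 + y) = 16 + y)
q(N, R) = 35 (q(N, R) = -7*(-5) = 35)
q(-132, (9 - 7)*0)/n(35, 175) = 35/(16 + 35) = 35/51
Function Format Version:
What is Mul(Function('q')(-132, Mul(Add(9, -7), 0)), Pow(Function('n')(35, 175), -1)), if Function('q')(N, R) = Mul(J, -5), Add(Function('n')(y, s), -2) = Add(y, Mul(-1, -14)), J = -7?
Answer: Rational(35, 51) ≈ 0.68627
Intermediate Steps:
Function('n')(y, s) = Add(16, y) (Function('n')(y, s) = Add(2, Add(y, Mul(-1, -14))) = Add(2, Add(y, 14)) = Add(2, Add(14, y)) = Add(16, y))
Function('q')(N, R) = 35 (Function('q')(N, R) = Mul(-7, -5) = 35)
Mul(Function('q')(-132, Mul(Add(9, -7), 0)), Pow(Function('n')(35, 175), -1)) = Mul(35, Pow(Add(16, 35), -1)) = Mul(35, Pow(51, -1)) = Mul(35, Rational(1, 51)) = Rational(35, 51)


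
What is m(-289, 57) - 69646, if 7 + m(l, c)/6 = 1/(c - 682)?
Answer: -43555006/625 ≈ -69688.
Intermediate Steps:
m(l, c) = -42 + 6/(-682 + c) (m(l, c) = -42 + 6/(c - 682) = -42 + 6/(-682 + c))
m(-289, 57) - 69646 = 6*(4775 - 7*57)/(-682 + 57) - 69646 = 6*(4775 - 399)/(-625) - 69646 = 6*(-1/625)*4376 - 69646 = -26256/625 - 69646 = -43555006/625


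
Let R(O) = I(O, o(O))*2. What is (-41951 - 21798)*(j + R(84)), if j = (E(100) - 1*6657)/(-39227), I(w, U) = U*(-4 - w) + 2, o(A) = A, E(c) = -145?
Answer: 36959646679242/39227 ≈ 9.4220e+8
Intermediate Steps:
I(w, U) = 2 + U*(-4 - w)
R(O) = 4 - 8*O - 2*O**2 (R(O) = (2 - 4*O - O*O)*2 = (2 - 4*O - O**2)*2 = (2 - O**2 - 4*O)*2 = 4 - 8*O - 2*O**2)
j = 6802/39227 (j = (-145 - 1*6657)/(-39227) = (-145 - 6657)*(-1/39227) = -6802*(-1/39227) = 6802/39227 ≈ 0.17340)
(-41951 - 21798)*(j + R(84)) = (-41951 - 21798)*(6802/39227 + (4 - 8*84 - 2*84**2)) = -63749*(6802/39227 + (4 - 672 - 2*7056)) = -63749*(6802/39227 + (4 - 672 - 14112)) = -63749*(6802/39227 - 14780) = -63749*(-579768258/39227) = 36959646679242/39227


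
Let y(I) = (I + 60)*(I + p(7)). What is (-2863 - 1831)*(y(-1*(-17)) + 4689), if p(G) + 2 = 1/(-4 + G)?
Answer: -82656646/3 ≈ -2.7552e+7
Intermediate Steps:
p(G) = -2 + 1/(-4 + G)
y(I) = (60 + I)*(-5/3 + I) (y(I) = (I + 60)*(I + (9 - 2*7)/(-4 + 7)) = (60 + I)*(I + (9 - 14)/3) = (60 + I)*(I + (⅓)*(-5)) = (60 + I)*(I - 5/3) = (60 + I)*(-5/3 + I))
(-2863 - 1831)*(y(-1*(-17)) + 4689) = (-2863 - 1831)*((-100 + (-1*(-17))² + 175*(-1*(-17))/3) + 4689) = -4694*((-100 + 17² + (175/3)*17) + 4689) = -4694*((-100 + 289 + 2975/3) + 4689) = -4694*(3542/3 + 4689) = -4694*17609/3 = -82656646/3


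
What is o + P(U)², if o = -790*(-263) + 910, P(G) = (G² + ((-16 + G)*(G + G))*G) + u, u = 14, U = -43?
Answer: 46794118441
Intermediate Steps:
P(G) = 14 + G² + 2*G²*(-16 + G) (P(G) = (G² + ((-16 + G)*(G + G))*G) + 14 = (G² + ((-16 + G)*(2*G))*G) + 14 = (G² + (2*G*(-16 + G))*G) + 14 = (G² + 2*G²*(-16 + G)) + 14 = 14 + G² + 2*G²*(-16 + G))
o = 208680 (o = 207770 + 910 = 208680)
o + P(U)² = 208680 + (14 - 31*(-43)² + 2*(-43)³)² = 208680 + (14 - 31*1849 + 2*(-79507))² = 208680 + (14 - 57319 - 159014)² = 208680 + (-216319)² = 208680 + 46793909761 = 46794118441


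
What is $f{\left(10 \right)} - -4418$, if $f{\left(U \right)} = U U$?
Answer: $4518$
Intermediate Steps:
$f{\left(U \right)} = U^{2}$
$f{\left(10 \right)} - -4418 = 10^{2} - -4418 = 100 + 4418 = 4518$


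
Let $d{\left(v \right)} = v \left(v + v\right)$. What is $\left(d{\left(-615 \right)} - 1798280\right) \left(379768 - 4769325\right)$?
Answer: $4573172169310$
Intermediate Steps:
$d{\left(v \right)} = 2 v^{2}$ ($d{\left(v \right)} = v 2 v = 2 v^{2}$)
$\left(d{\left(-615 \right)} - 1798280\right) \left(379768 - 4769325\right) = \left(2 \left(-615\right)^{2} - 1798280\right) \left(379768 - 4769325\right) = \left(2 \cdot 378225 - 1798280\right) \left(-4389557\right) = \left(756450 - 1798280\right) \left(-4389557\right) = \left(-1041830\right) \left(-4389557\right) = 4573172169310$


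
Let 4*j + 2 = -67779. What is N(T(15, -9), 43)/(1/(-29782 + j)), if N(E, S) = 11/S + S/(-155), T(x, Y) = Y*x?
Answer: 6728724/6665 ≈ 1009.6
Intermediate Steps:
j = -67781/4 (j = -1/2 + (1/4)*(-67779) = -1/2 - 67779/4 = -67781/4 ≈ -16945.)
N(E, S) = 11/S - S/155 (N(E, S) = 11/S + S*(-1/155) = 11/S - S/155)
N(T(15, -9), 43)/(1/(-29782 + j)) = (11/43 - 1/155*43)/(1/(-29782 - 67781/4)) = (11*(1/43) - 43/155)/(1/(-186909/4)) = (11/43 - 43/155)/(-4/186909) = -144/6665*(-186909/4) = 6728724/6665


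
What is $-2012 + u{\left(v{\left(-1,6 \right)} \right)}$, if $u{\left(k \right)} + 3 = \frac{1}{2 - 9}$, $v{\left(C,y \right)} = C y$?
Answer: $- \frac{14106}{7} \approx -2015.1$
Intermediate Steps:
$u{\left(k \right)} = - \frac{22}{7}$ ($u{\left(k \right)} = -3 + \frac{1}{2 - 9} = -3 + \frac{1}{-7} = -3 - \frac{1}{7} = - \frac{22}{7}$)
$-2012 + u{\left(v{\left(-1,6 \right)} \right)} = -2012 - \frac{22}{7} = - \frac{14106}{7}$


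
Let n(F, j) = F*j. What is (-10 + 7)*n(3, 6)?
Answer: -54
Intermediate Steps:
(-10 + 7)*n(3, 6) = (-10 + 7)*(3*6) = -3*18 = -54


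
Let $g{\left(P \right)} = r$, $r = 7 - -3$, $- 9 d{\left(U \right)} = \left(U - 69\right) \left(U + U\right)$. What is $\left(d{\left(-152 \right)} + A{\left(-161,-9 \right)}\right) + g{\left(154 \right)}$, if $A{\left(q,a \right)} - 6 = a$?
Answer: $- \frac{67121}{9} \approx -7457.9$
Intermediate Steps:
$A{\left(q,a \right)} = 6 + a$
$d{\left(U \right)} = - \frac{2 U \left(-69 + U\right)}{9}$ ($d{\left(U \right)} = - \frac{\left(U - 69\right) \left(U + U\right)}{9} = - \frac{\left(-69 + U\right) 2 U}{9} = - \frac{2 U \left(-69 + U\right)}{9}$)
$r = 10$ ($r = 7 + 3 = 10$)
$g{\left(P \right)} = 10$
$\left(d{\left(-152 \right)} + A{\left(-161,-9 \right)}\right) + g{\left(154 \right)} = \left(\frac{2}{9} \left(-152\right) \left(69 - -152\right) + \left(6 - 9\right)\right) + 10 = \left(\frac{2}{9} \left(-152\right) \left(69 + 152\right) - 3\right) + 10 = \left(\frac{2}{9} \left(-152\right) 221 - 3\right) + 10 = \left(- \frac{67184}{9} - 3\right) + 10 = - \frac{67211}{9} + 10 = - \frac{67121}{9}$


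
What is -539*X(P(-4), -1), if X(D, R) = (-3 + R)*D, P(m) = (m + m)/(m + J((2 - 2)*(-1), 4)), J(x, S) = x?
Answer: 4312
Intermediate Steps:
P(m) = 2 (P(m) = (m + m)/(m + (2 - 2)*(-1)) = (2*m)/(m + 0*(-1)) = (2*m)/(m + 0) = (2*m)/m = 2)
X(D, R) = D*(-3 + R)
-539*X(P(-4), -1) = -1078*(-3 - 1) = -1078*(-4) = -539*(-8) = 4312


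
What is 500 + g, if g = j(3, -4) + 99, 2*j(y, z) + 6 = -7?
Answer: 1185/2 ≈ 592.50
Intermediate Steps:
j(y, z) = -13/2 (j(y, z) = -3 + (1/2)*(-7) = -3 - 7/2 = -13/2)
g = 185/2 (g = -13/2 + 99 = 185/2 ≈ 92.500)
500 + g = 500 + 185/2 = 1185/2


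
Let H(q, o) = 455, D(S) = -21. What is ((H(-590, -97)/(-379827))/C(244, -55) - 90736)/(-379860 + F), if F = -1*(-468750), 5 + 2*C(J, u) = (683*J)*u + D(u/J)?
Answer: -22563781162680463/22104726983233470 ≈ -1.0208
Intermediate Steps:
C(J, u) = -13 + 683*J*u/2 (C(J, u) = -5/2 + ((683*J)*u - 21)/2 = -5/2 + (683*J*u - 21)/2 = -5/2 + (-21 + 683*J*u)/2 = -5/2 + (-21/2 + 683*J*u/2) = -13 + 683*J*u/2)
F = 468750
((H(-590, -97)/(-379827))/C(244, -55) - 90736)/(-379860 + F) = ((455/(-379827))/(-13 + (683/2)*244*(-55)) - 90736)/(-379860 + 468750) = ((455*(-1/379827))/(-13 - 4582930) - 90736)/88890 = (-65/54261/(-4582943) - 90736)*(1/88890) = (-65/54261*(-1/4582943) - 90736)*(1/88890) = (65/248675070123 - 90736)*(1/88890) = -22563781162680463/248675070123*1/88890 = -22563781162680463/22104726983233470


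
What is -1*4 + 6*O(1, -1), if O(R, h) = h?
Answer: -10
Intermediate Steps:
-1*4 + 6*O(1, -1) = -1*4 + 6*(-1) = -4 - 6 = -10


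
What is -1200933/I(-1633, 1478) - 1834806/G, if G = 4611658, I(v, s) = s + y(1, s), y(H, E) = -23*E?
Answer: 2739315862509/74976335764 ≈ 36.536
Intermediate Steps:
I(v, s) = -22*s (I(v, s) = s - 23*s = -22*s)
-1200933/I(-1633, 1478) - 1834806/G = -1200933/((-22*1478)) - 1834806/4611658 = -1200933/(-32516) - 1834806*1/4611658 = -1200933*(-1/32516) - 917403/2305829 = 1200933/32516 - 917403/2305829 = 2739315862509/74976335764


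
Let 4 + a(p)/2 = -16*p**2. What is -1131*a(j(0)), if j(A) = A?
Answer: 9048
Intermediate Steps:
a(p) = -8 - 32*p**2 (a(p) = -8 + 2*(-16*p**2) = -8 - 32*p**2)
-1131*a(j(0)) = -1131*(-8 - 32*0**2) = -1131*(-8 - 32*0) = -1131*(-8 + 0) = -1131*(-8) = 9048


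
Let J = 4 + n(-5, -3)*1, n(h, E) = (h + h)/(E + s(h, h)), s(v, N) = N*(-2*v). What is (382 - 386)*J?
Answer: -888/53 ≈ -16.755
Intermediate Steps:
s(v, N) = -2*N*v
n(h, E) = 2*h/(E - 2*h**2) (n(h, E) = (h + h)/(E - 2*h*h) = (2*h)/(E - 2*h**2) = 2*h/(E - 2*h**2))
J = 222/53 (J = 4 + (2*(-5)/(-3 - 2*(-5)**2))*1 = 4 + (2*(-5)/(-3 - 2*25))*1 = 4 + (2*(-5)/(-3 - 50))*1 = 4 + (2*(-5)/(-53))*1 = 4 + (2*(-5)*(-1/53))*1 = 4 + (10/53)*1 = 4 + 10/53 = 222/53 ≈ 4.1887)
(382 - 386)*J = (382 - 386)*(222/53) = -4*222/53 = -888/53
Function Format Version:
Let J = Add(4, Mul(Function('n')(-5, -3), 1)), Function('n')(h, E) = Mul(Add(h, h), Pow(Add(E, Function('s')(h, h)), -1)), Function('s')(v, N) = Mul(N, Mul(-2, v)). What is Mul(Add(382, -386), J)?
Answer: Rational(-888, 53) ≈ -16.755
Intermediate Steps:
Function('s')(v, N) = Mul(-2, N, v)
Function('n')(h, E) = Mul(2, h, Pow(Add(E, Mul(-2, Pow(h, 2))), -1)) (Function('n')(h, E) = Mul(Add(h, h), Pow(Add(E, Mul(-2, h, h)), -1)) = Mul(Mul(2, h), Pow(Add(E, Mul(-2, Pow(h, 2))), -1)) = Mul(2, h, Pow(Add(E, Mul(-2, Pow(h, 2))), -1)))
J = Rational(222, 53) (J = Add(4, Mul(Mul(2, -5, Pow(Add(-3, Mul(-2, Pow(-5, 2))), -1)), 1)) = Add(4, Mul(Mul(2, -5, Pow(Add(-3, Mul(-2, 25)), -1)), 1)) = Add(4, Mul(Mul(2, -5, Pow(Add(-3, -50), -1)), 1)) = Add(4, Mul(Mul(2, -5, Pow(-53, -1)), 1)) = Add(4, Mul(Mul(2, -5, Rational(-1, 53)), 1)) = Add(4, Mul(Rational(10, 53), 1)) = Add(4, Rational(10, 53)) = Rational(222, 53) ≈ 4.1887)
Mul(Add(382, -386), J) = Mul(Add(382, -386), Rational(222, 53)) = Mul(-4, Rational(222, 53)) = Rational(-888, 53)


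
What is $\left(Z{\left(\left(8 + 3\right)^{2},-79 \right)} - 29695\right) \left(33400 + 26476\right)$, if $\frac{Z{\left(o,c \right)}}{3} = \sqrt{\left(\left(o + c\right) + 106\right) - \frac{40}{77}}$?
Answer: $-1778017820 + \frac{359256 \sqrt{218603}}{77} \approx -1.7758 \cdot 10^{9}$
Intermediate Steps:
$Z{\left(o,c \right)} = 3 \sqrt{\frac{8122}{77} + c + o}$ ($Z{\left(o,c \right)} = 3 \sqrt{\left(\left(o + c\right) + 106\right) - \frac{40}{77}} = 3 \sqrt{\left(\left(c + o\right) + 106\right) - \frac{40}{77}} = 3 \sqrt{\left(106 + c + o\right) - \frac{40}{77}} = 3 \sqrt{\frac{8122}{77} + c + o}$)
$\left(Z{\left(\left(8 + 3\right)^{2},-79 \right)} - 29695\right) \left(33400 + 26476\right) = \left(\frac{3 \sqrt{625394 + 5929 \left(-79\right) + 5929 \left(8 + 3\right)^{2}}}{77} - 29695\right) \left(33400 + 26476\right) = \left(\frac{3 \sqrt{625394 - 468391 + 5929 \cdot 11^{2}}}{77} - 29695\right) 59876 = \left(\frac{3 \sqrt{625394 - 468391 + 5929 \cdot 121}}{77} - 29695\right) 59876 = \left(\frac{3 \sqrt{625394 - 468391 + 717409}}{77} - 29695\right) 59876 = \left(\frac{3 \sqrt{874412}}{77} - 29695\right) 59876 = \left(\frac{3 \cdot 2 \sqrt{218603}}{77} - 29695\right) 59876 = \left(\frac{6 \sqrt{218603}}{77} - 29695\right) 59876 = \left(-29695 + \frac{6 \sqrt{218603}}{77}\right) 59876 = -1778017820 + \frac{359256 \sqrt{218603}}{77}$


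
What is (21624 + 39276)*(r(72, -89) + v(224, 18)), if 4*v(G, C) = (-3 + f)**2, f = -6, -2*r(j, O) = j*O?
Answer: 196356825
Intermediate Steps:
r(j, O) = -O*j/2 (r(j, O) = -j*O/2 = -O*j/2)
v(G, C) = 81/4 (v(G, C) = (-3 - 6)**2/4 = (1/4)*(-9)**2 = (1/4)*81 = 81/4)
(21624 + 39276)*(r(72, -89) + v(224, 18)) = (21624 + 39276)*(-1/2*(-89)*72 + 81/4) = 60900*(3204 + 81/4) = 60900*(12897/4) = 196356825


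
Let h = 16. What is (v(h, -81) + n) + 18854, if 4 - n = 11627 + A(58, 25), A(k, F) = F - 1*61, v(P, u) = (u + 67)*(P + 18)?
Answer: 6791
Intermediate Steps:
v(P, u) = (18 + P)*(67 + u) (v(P, u) = (67 + u)*(18 + P) = (18 + P)*(67 + u))
A(k, F) = -61 + F (A(k, F) = F - 61 = -61 + F)
n = -11587 (n = 4 - (11627 + (-61 + 25)) = 4 - (11627 - 36) = 4 - 1*11591 = 4 - 11591 = -11587)
(v(h, -81) + n) + 18854 = ((1206 + 18*(-81) + 67*16 + 16*(-81)) - 11587) + 18854 = ((1206 - 1458 + 1072 - 1296) - 11587) + 18854 = (-476 - 11587) + 18854 = -12063 + 18854 = 6791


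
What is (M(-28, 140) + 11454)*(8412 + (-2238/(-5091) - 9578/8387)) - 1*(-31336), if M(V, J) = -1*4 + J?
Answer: 1387952157402664/14232739 ≈ 9.7518e+7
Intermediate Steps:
M(V, J) = -4 + J
(M(-28, 140) + 11454)*(8412 + (-2238/(-5091) - 9578/8387)) - 1*(-31336) = ((-4 + 140) + 11454)*(8412 + (-2238/(-5091) - 9578/8387)) - 1*(-31336) = (136 + 11454)*(8412 + (-2238*(-1/5091) - 9578*1/8387)) + 31336 = 11590*(8412 + (746/1697 - 9578/8387)) + 31336 = 11590*(8412 - 9997164/14232739) + 31336 = 11590*(119715803304/14232739) + 31336 = 1387506160293360/14232739 + 31336 = 1387952157402664/14232739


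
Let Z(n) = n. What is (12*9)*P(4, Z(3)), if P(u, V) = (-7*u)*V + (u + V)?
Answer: -8316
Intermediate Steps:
P(u, V) = V + u - 7*V*u (P(u, V) = -7*V*u + (V + u) = V + u - 7*V*u)
(12*9)*P(4, Z(3)) = (12*9)*(3 + 4 - 7*3*4) = 108*(3 + 4 - 84) = 108*(-77) = -8316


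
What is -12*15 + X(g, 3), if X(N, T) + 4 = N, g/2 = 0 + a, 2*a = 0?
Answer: -184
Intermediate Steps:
a = 0 (a = (½)*0 = 0)
g = 0 (g = 2*(0 + 0) = 2*0 = 0)
X(N, T) = -4 + N
-12*15 + X(g, 3) = -12*15 + (-4 + 0) = -180 - 4 = -184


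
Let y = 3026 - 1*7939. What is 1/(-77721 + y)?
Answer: -1/82634 ≈ -1.2102e-5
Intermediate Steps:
y = -4913 (y = 3026 - 7939 = -4913)
1/(-77721 + y) = 1/(-77721 - 4913) = 1/(-82634) = -1/82634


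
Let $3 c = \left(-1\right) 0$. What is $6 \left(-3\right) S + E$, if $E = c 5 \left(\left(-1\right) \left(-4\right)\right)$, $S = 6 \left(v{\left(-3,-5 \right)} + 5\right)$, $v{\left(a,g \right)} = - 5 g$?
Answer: $-3240$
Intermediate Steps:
$c = 0$ ($c = \frac{\left(-1\right) 0}{3} = \frac{1}{3} \cdot 0 = 0$)
$S = 180$ ($S = 6 \left(\left(-5\right) \left(-5\right) + 5\right) = 6 \left(25 + 5\right) = 6 \cdot 30 = 180$)
$E = 0$ ($E = 0 \cdot 5 \left(\left(-1\right) \left(-4\right)\right) = 0 \cdot 4 = 0$)
$6 \left(-3\right) S + E = 6 \left(-3\right) 180 + 0 = \left(-18\right) 180 + 0 = -3240 + 0 = -3240$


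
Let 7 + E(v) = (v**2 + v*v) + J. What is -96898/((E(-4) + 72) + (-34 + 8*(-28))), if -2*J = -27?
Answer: 193796/295 ≈ 656.94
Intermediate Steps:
J = 27/2 (J = -1/2*(-27) = 27/2 ≈ 13.500)
E(v) = 13/2 + 2*v**2 (E(v) = -7 + ((v**2 + v*v) + 27/2) = -7 + ((v**2 + v**2) + 27/2) = -7 + (2*v**2 + 27/2) = -7 + (27/2 + 2*v**2) = 13/2 + 2*v**2)
-96898/((E(-4) + 72) + (-34 + 8*(-28))) = -96898/(((13/2 + 2*(-4)**2) + 72) + (-34 + 8*(-28))) = -96898/(((13/2 + 2*16) + 72) + (-34 - 224)) = -96898/(((13/2 + 32) + 72) - 258) = -96898/((77/2 + 72) - 258) = -96898/(221/2 - 258) = -96898/(-295/2) = -96898*(-2/295) = 193796/295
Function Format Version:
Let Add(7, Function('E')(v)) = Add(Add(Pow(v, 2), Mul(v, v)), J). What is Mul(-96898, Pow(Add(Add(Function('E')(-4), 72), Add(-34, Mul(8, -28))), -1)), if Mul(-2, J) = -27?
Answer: Rational(193796, 295) ≈ 656.94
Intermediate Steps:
J = Rational(27, 2) (J = Mul(Rational(-1, 2), -27) = Rational(27, 2) ≈ 13.500)
Function('E')(v) = Add(Rational(13, 2), Mul(2, Pow(v, 2))) (Function('E')(v) = Add(-7, Add(Add(Pow(v, 2), Mul(v, v)), Rational(27, 2))) = Add(-7, Add(Add(Pow(v, 2), Pow(v, 2)), Rational(27, 2))) = Add(-7, Add(Mul(2, Pow(v, 2)), Rational(27, 2))) = Add(-7, Add(Rational(27, 2), Mul(2, Pow(v, 2)))) = Add(Rational(13, 2), Mul(2, Pow(v, 2))))
Mul(-96898, Pow(Add(Add(Function('E')(-4), 72), Add(-34, Mul(8, -28))), -1)) = Mul(-96898, Pow(Add(Add(Add(Rational(13, 2), Mul(2, Pow(-4, 2))), 72), Add(-34, Mul(8, -28))), -1)) = Mul(-96898, Pow(Add(Add(Add(Rational(13, 2), Mul(2, 16)), 72), Add(-34, -224)), -1)) = Mul(-96898, Pow(Add(Add(Add(Rational(13, 2), 32), 72), -258), -1)) = Mul(-96898, Pow(Add(Add(Rational(77, 2), 72), -258), -1)) = Mul(-96898, Pow(Add(Rational(221, 2), -258), -1)) = Mul(-96898, Pow(Rational(-295, 2), -1)) = Mul(-96898, Rational(-2, 295)) = Rational(193796, 295)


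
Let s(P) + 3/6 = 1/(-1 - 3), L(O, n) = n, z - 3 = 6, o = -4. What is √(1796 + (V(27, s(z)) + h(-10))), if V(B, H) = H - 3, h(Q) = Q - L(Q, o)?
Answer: √7145/2 ≈ 42.264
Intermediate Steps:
z = 9 (z = 3 + 6 = 9)
s(P) = -¾ (s(P) = -½ + 1/(-1 - 3) = -½ + 1/(-4) = -½ - ¼ = -¾)
h(Q) = 4 + Q (h(Q) = Q - 1*(-4) = Q + 4 = 4 + Q)
V(B, H) = -3 + H
√(1796 + (V(27, s(z)) + h(-10))) = √(1796 + ((-3 - ¾) + (4 - 10))) = √(1796 + (-15/4 - 6)) = √(1796 - 39/4) = √(7145/4) = √7145/2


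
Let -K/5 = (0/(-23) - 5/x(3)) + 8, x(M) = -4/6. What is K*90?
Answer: -6975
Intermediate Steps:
x(M) = -⅔ (x(M) = -4*⅙ = -⅔)
K = -155/2 (K = -5*((0/(-23) - 5/(-⅔)) + 8) = -5*((0*(-1/23) - 5*(-3/2)) + 8) = -5*((0 + 15/2) + 8) = -5*(15/2 + 8) = -5*31/2 = -155/2 ≈ -77.500)
K*90 = -155/2*90 = -6975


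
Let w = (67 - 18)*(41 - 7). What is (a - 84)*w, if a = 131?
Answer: 78302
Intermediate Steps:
w = 1666 (w = 49*34 = 1666)
(a - 84)*w = (131 - 84)*1666 = 47*1666 = 78302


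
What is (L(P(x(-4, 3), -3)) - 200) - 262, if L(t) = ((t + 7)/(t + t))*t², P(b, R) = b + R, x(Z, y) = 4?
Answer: -458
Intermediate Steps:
P(b, R) = R + b
L(t) = t*(7 + t)/2 (L(t) = ((7 + t)/((2*t)))*t² = ((7 + t)*(1/(2*t)))*t² = ((7 + t)/(2*t))*t² = t*(7 + t)/2)
(L(P(x(-4, 3), -3)) - 200) - 262 = ((-3 + 4)*(7 + (-3 + 4))/2 - 200) - 262 = ((½)*1*(7 + 1) - 200) - 262 = ((½)*1*8 - 200) - 262 = (4 - 200) - 262 = -196 - 262 = -458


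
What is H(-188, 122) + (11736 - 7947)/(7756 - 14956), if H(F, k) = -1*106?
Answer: -85221/800 ≈ -106.53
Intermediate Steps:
H(F, k) = -106
H(-188, 122) + (11736 - 7947)/(7756 - 14956) = -106 + (11736 - 7947)/(7756 - 14956) = -106 + 3789/(-7200) = -106 + 3789*(-1/7200) = -106 - 421/800 = -85221/800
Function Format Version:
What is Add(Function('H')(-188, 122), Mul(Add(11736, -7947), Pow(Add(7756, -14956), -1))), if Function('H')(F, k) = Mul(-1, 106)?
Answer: Rational(-85221, 800) ≈ -106.53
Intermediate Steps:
Function('H')(F, k) = -106
Add(Function('H')(-188, 122), Mul(Add(11736, -7947), Pow(Add(7756, -14956), -1))) = Add(-106, Mul(Add(11736, -7947), Pow(Add(7756, -14956), -1))) = Add(-106, Mul(3789, Pow(-7200, -1))) = Add(-106, Mul(3789, Rational(-1, 7200))) = Add(-106, Rational(-421, 800)) = Rational(-85221, 800)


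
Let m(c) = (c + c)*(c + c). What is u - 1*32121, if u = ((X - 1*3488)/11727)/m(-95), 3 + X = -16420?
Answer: -4532751709537/141114900 ≈ -32121.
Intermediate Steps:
X = -16423 (X = -3 - 16420 = -16423)
m(c) = 4*c**2 (m(c) = (2*c)*(2*c) = 4*c**2)
u = -6637/141114900 (u = ((-16423 - 1*3488)/11727)/((4*(-95)**2)) = ((-16423 - 3488)*(1/11727))/((4*9025)) = -19911*1/11727/36100 = -6637/3909*1/36100 = -6637/141114900 ≈ -4.7033e-5)
u - 1*32121 = -6637/141114900 - 1*32121 = -6637/141114900 - 32121 = -4532751709537/141114900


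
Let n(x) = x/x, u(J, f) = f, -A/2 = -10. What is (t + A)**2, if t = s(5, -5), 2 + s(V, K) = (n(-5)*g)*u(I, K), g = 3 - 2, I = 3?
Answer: 169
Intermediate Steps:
A = 20 (A = -2*(-10) = 20)
g = 1
n(x) = 1
s(V, K) = -2 + K (s(V, K) = -2 + (1*1)*K = -2 + 1*K = -2 + K)
t = -7 (t = -2 - 5 = -7)
(t + A)**2 = (-7 + 20)**2 = 13**2 = 169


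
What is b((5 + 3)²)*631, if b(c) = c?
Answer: 40384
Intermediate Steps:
b((5 + 3)²)*631 = (5 + 3)²*631 = 8²*631 = 64*631 = 40384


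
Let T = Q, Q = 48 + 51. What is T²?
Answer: 9801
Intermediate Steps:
Q = 99
T = 99
T² = 99² = 9801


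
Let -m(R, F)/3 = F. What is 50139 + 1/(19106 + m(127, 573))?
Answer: 871766794/17387 ≈ 50139.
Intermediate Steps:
m(R, F) = -3*F
50139 + 1/(19106 + m(127, 573)) = 50139 + 1/(19106 - 3*573) = 50139 + 1/(19106 - 1719) = 50139 + 1/17387 = 871766794/17387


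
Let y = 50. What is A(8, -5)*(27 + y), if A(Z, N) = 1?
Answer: 77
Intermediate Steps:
A(8, -5)*(27 + y) = 1*(27 + 50) = 1*77 = 77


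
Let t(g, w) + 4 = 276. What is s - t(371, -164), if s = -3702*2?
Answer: -7676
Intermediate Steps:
t(g, w) = 272 (t(g, w) = -4 + 276 = 272)
s = -7404
s - t(371, -164) = -7404 - 1*272 = -7404 - 272 = -7676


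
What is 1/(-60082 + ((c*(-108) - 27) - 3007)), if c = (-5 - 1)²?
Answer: -1/67004 ≈ -1.4924e-5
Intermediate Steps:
c = 36 (c = (-6)² = 36)
1/(-60082 + ((c*(-108) - 27) - 3007)) = 1/(-60082 + ((36*(-108) - 27) - 3007)) = 1/(-60082 + ((-3888 - 27) - 3007)) = 1/(-60082 + (-3915 - 3007)) = 1/(-60082 - 6922) = 1/(-67004) = -1/67004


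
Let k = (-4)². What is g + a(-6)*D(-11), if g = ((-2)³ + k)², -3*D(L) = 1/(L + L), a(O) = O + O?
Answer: 702/11 ≈ 63.818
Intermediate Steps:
a(O) = 2*O
D(L) = -1/(6*L) (D(L) = -1/(3*(L + L)) = -1/(2*L)/3 = -1/(6*L))
k = 16
g = 64 (g = ((-2)³ + 16)² = (-8 + 16)² = 8² = 64)
g + a(-6)*D(-11) = 64 + (2*(-6))*(-⅙/(-11)) = 64 - (-2)*(-1)/11 = 64 - 12*1/66 = 64 - 2/11 = 702/11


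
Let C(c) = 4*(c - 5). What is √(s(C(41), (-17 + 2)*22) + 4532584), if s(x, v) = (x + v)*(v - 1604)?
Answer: 2*√1223077 ≈ 2211.9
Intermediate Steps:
C(c) = -20 + 4*c (C(c) = 4*(-5 + c) = -20 + 4*c)
s(x, v) = (-1604 + v)*(v + x) (s(x, v) = (v + x)*(-1604 + v) = (-1604 + v)*(v + x))
√(s(C(41), (-17 + 2)*22) + 4532584) = √((((-17 + 2)*22)² - 1604*(-17 + 2)*22 - 1604*(-20 + 4*41) + ((-17 + 2)*22)*(-20 + 4*41)) + 4532584) = √(((-15*22)² - (-24060)*22 - 1604*(-20 + 164) + (-15*22)*(-20 + 164)) + 4532584) = √(((-330)² - 1604*(-330) - 1604*144 - 330*144) + 4532584) = √((108900 + 529320 - 230976 - 47520) + 4532584) = √(359724 + 4532584) = √4892308 = 2*√1223077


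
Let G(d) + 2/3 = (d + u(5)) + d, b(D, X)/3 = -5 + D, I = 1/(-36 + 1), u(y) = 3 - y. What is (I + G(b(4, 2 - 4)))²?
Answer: 833569/11025 ≈ 75.607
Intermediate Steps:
I = -1/35 (I = 1/(-35) = -1/35 ≈ -0.028571)
b(D, X) = -15 + 3*D (b(D, X) = 3*(-5 + D) = -15 + 3*D)
G(d) = -8/3 + 2*d (G(d) = -⅔ + ((d + (3 - 1*5)) + d) = -⅔ + ((d + (3 - 5)) + d) = -⅔ + ((d - 2) + d) = -⅔ + ((-2 + d) + d) = -⅔ + (-2 + 2*d) = -8/3 + 2*d)
(I + G(b(4, 2 - 4)))² = (-1/35 + (-8/3 + 2*(-15 + 3*4)))² = (-1/35 + (-8/3 + 2*(-15 + 12)))² = (-1/35 + (-8/3 + 2*(-3)))² = (-1/35 + (-8/3 - 6))² = (-1/35 - 26/3)² = (-913/105)² = 833569/11025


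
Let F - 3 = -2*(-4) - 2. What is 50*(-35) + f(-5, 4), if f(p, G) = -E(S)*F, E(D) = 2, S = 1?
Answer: -1768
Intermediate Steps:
F = 9 (F = 3 + (-2*(-4) - 2) = 3 + (8 - 2) = 3 + 6 = 9)
f(p, G) = -18 (f(p, G) = -2*9 = -1*18 = -18)
50*(-35) + f(-5, 4) = 50*(-35) - 18 = -1750 - 18 = -1768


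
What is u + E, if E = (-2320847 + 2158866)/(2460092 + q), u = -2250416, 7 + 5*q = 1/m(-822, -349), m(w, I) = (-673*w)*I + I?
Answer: -5344376175304765856363/2374839149267078 ≈ -2.2504e+6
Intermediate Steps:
m(w, I) = I - 673*I*w (m(w, I) = -673*I*w + I = I - 673*I*w)
q = -1351484702/965346215 (q = -7/5 + 1/(5*((-349*(1 - 673*(-822))))) = -7/5 + 1/(5*((-349*(1 + 553206)))) = -7/5 + 1/(5*((-349*553207))) = -7/5 + (1/5)/(-193069243) = -7/5 + (1/5)*(-1/193069243) = -7/5 - 1/965346215 = -1351484702/965346215 ≈ -1.4000)
E = -156367745251915/2374839149267078 (E = (-2320847 + 2158866)/(2460092 - 1351484702/965346215) = -161981/2374839149267078/965346215 = -161981*965346215/2374839149267078 = -156367745251915/2374839149267078 ≈ -0.065843)
u + E = -2250416 - 156367745251915/2374839149267078 = -5344376175304765856363/2374839149267078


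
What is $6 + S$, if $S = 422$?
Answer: $428$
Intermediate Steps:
$6 + S = 6 + 422 = 428$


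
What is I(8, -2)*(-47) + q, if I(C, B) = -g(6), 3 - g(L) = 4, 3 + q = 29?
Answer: -21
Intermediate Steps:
q = 26 (q = -3 + 29 = 26)
g(L) = -1 (g(L) = 3 - 1*4 = 3 - 4 = -1)
I(C, B) = 1 (I(C, B) = -1*(-1) = 1)
I(8, -2)*(-47) + q = 1*(-47) + 26 = -47 + 26 = -21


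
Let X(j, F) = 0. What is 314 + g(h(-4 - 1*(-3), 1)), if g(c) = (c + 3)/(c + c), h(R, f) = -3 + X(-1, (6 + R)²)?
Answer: 314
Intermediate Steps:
h(R, f) = -3 (h(R, f) = -3 + 0 = -3)
g(c) = (3 + c)/(2*c) (g(c) = (3 + c)/((2*c)) = (3 + c)*(1/(2*c)) = (3 + c)/(2*c))
314 + g(h(-4 - 1*(-3), 1)) = 314 + (½)*(3 - 3)/(-3) = 314 + (½)*(-⅓)*0 = 314 + 0 = 314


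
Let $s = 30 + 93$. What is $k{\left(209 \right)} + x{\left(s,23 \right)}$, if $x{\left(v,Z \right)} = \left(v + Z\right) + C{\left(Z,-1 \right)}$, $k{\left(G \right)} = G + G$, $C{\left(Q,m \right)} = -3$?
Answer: $561$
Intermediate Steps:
$s = 123$
$k{\left(G \right)} = 2 G$
$x{\left(v,Z \right)} = -3 + Z + v$ ($x{\left(v,Z \right)} = \left(v + Z\right) - 3 = \left(Z + v\right) - 3 = -3 + Z + v$)
$k{\left(209 \right)} + x{\left(s,23 \right)} = 2 \cdot 209 + \left(-3 + 23 + 123\right) = 418 + 143 = 561$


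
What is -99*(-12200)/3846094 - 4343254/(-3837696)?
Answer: 280785952351/194212362624 ≈ 1.4458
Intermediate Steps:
-99*(-12200)/3846094 - 4343254/(-3837696) = 1207800*(1/3846094) - 4343254*(-1/3837696) = 603900/1923047 + 2171627/1918848 = 280785952351/194212362624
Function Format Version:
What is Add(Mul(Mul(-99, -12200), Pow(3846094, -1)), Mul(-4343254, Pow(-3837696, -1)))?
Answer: Rational(280785952351, 194212362624) ≈ 1.4458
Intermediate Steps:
Add(Mul(Mul(-99, -12200), Pow(3846094, -1)), Mul(-4343254, Pow(-3837696, -1))) = Add(Mul(1207800, Rational(1, 3846094)), Mul(-4343254, Rational(-1, 3837696))) = Add(Rational(603900, 1923047), Rational(2171627, 1918848)) = Rational(280785952351, 194212362624)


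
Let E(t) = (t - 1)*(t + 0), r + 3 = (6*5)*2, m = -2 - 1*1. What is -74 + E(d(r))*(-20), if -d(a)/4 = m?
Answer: -2714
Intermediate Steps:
m = -3 (m = -2 - 1 = -3)
r = 57 (r = -3 + (6*5)*2 = -3 + 30*2 = -3 + 60 = 57)
d(a) = 12 (d(a) = -4*(-3) = 12)
E(t) = t*(-1 + t) (E(t) = (-1 + t)*t = t*(-1 + t))
-74 + E(d(r))*(-20) = -74 + (12*(-1 + 12))*(-20) = -74 + (12*11)*(-20) = -74 + 132*(-20) = -74 - 2640 = -2714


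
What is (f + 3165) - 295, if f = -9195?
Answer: -6325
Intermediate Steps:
(f + 3165) - 295 = (-9195 + 3165) - 295 = -6030 - 295 = -6325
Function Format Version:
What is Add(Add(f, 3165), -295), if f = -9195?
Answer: -6325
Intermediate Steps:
Add(Add(f, 3165), -295) = Add(Add(-9195, 3165), -295) = Add(-6030, -295) = -6325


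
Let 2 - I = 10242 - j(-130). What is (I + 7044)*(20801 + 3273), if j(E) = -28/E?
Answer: -5000795724/65 ≈ -7.6935e+7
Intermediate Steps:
I = -665586/65 (I = 2 - (10242 - (-28)/(-130)) = 2 - (10242 - (-28)*(-1)/130) = 2 - (10242 - 1*14/65) = 2 - (10242 - 14/65) = 2 - 1*665716/65 = 2 - 665716/65 = -665586/65 ≈ -10240.)
(I + 7044)*(20801 + 3273) = (-665586/65 + 7044)*(20801 + 3273) = -207726/65*24074 = -5000795724/65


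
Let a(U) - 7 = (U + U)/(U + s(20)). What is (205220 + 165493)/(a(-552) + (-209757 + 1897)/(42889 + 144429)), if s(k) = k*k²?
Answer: 32324886855177/500691931 ≈ 64560.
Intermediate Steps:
s(k) = k³
a(U) = 7 + 2*U/(8000 + U) (a(U) = 7 + (U + U)/(U + 20³) = 7 + (2*U)/(U + 8000) = 7 + (2*U)/(8000 + U) = 7 + 2*U/(8000 + U))
(205220 + 165493)/(a(-552) + (-209757 + 1897)/(42889 + 144429)) = (205220 + 165493)/((56000 + 9*(-552))/(8000 - 552) + (-209757 + 1897)/(42889 + 144429)) = 370713/((56000 - 4968)/7448 - 207860/187318) = 370713/((1/7448)*51032 - 207860*1/187318) = 370713/(6379/931 - 103930/93659) = 370713/(500691931/87196529) = 370713*(87196529/500691931) = 32324886855177/500691931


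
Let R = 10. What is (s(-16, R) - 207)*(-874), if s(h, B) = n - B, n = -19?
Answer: 206264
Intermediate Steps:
s(h, B) = -19 - B
(s(-16, R) - 207)*(-874) = ((-19 - 1*10) - 207)*(-874) = ((-19 - 10) - 207)*(-874) = (-29 - 207)*(-874) = -236*(-874) = 206264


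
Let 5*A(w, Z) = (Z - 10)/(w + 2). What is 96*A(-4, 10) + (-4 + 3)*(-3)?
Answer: 3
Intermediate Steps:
A(w, Z) = (-10 + Z)/(5*(2 + w)) (A(w, Z) = ((Z - 10)/(w + 2))/5 = ((-10 + Z)/(2 + w))/5 = (-10 + Z)/(5*(2 + w)))
96*A(-4, 10) + (-4 + 3)*(-3) = 96*((-10 + 10)/(5*(2 - 4))) + (-4 + 3)*(-3) = 96*((⅕)*0/(-2)) - 1*(-3) = 96*((⅕)*(-½)*0) + 3 = 96*0 + 3 = 0 + 3 = 3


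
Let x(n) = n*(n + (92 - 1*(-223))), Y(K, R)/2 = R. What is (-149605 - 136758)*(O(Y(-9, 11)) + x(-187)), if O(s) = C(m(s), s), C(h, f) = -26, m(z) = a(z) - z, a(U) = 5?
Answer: 6861830206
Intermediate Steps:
Y(K, R) = 2*R
m(z) = 5 - z
x(n) = n*(315 + n) (x(n) = n*(n + (92 + 223)) = n*(n + 315) = n*(315 + n))
O(s) = -26
(-149605 - 136758)*(O(Y(-9, 11)) + x(-187)) = (-149605 - 136758)*(-26 - 187*(315 - 187)) = -286363*(-26 - 187*128) = -286363*(-26 - 23936) = -286363*(-23962) = 6861830206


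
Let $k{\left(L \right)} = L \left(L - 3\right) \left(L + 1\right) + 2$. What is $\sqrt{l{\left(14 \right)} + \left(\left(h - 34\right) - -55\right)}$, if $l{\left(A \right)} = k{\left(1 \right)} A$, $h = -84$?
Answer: $i \sqrt{91} \approx 9.5394 i$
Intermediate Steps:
$k{\left(L \right)} = 2 + L \left(1 + L\right) \left(-3 + L\right)$ ($k{\left(L \right)} = L \left(-3 + L\right) \left(1 + L\right) + 2 = L \left(1 + L\right) \left(-3 + L\right) + 2 = 2 + L \left(1 + L\right) \left(-3 + L\right)$)
$l{\left(A \right)} = - 2 A$ ($l{\left(A \right)} = \left(2 + 1^{3} - 3 - 2 \cdot 1^{2}\right) A = \left(2 + 1 - 3 - 2\right) A = - 2 A$)
$\sqrt{l{\left(14 \right)} + \left(\left(h - 34\right) - -55\right)} = \sqrt{\left(-2\right) 14 - 63} = \sqrt{-28 + \left(\left(-84 - 34\right) + 55\right)} = \sqrt{-28 + \left(-118 + 55\right)} = \sqrt{-28 - 63} = \sqrt{-91} = i \sqrt{91}$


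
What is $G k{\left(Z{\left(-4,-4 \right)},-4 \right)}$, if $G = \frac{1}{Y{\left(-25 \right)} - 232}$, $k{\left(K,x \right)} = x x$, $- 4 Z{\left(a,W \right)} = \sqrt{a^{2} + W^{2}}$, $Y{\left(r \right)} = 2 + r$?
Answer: $- \frac{16}{255} \approx -0.062745$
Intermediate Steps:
$Z{\left(a,W \right)} = - \frac{\sqrt{W^{2} + a^{2}}}{4}$ ($Z{\left(a,W \right)} = - \frac{\sqrt{a^{2} + W^{2}}}{4} = - \frac{\sqrt{W^{2} + a^{2}}}{4}$)
$k{\left(K,x \right)} = x^{2}$
$G = - \frac{1}{255}$ ($G = \frac{1}{\left(2 - 25\right) - 232} = \frac{1}{-23 - 232} = \frac{1}{-255} = - \frac{1}{255} \approx -0.0039216$)
$G k{\left(Z{\left(-4,-4 \right)},-4 \right)} = - \frac{\left(-4\right)^{2}}{255} = \left(- \frac{1}{255}\right) 16 = - \frac{16}{255}$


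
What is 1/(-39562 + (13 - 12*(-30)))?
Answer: -1/39189 ≈ -2.5517e-5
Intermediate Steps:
1/(-39562 + (13 - 12*(-30))) = 1/(-39562 + (13 + 360)) = 1/(-39562 + 373) = 1/(-39189) = -1/39189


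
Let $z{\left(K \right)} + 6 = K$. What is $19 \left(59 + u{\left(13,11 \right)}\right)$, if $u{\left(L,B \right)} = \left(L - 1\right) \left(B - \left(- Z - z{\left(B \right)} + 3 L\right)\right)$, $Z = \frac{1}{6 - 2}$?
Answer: $-4066$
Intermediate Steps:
$z{\left(K \right)} = -6 + K$
$Z = \frac{1}{4} \approx 0.25$
$u{\left(L,B \right)} = \left(-1 + L\right) \left(- \frac{23}{4} - 3 L + 2 B\right)$ ($u{\left(L,B \right)} = \left(L - 1\right) \left(B - \left(\frac{23}{4} - B + 3 L\right)\right) = \left(-1 + L\right) \left(B - \left(\frac{23}{4} - B + 3 L\right)\right) = \left(-1 + L\right) \left(- \frac{23}{4} - 3 L + 2 B\right)$)
$19 \left(59 + u{\left(13,11 \right)}\right) = 19 \left(59 - \left(52 - 286 + 507\right)\right) = 19 \left(59 - 273\right) = 19 \left(-214\right) = -4066$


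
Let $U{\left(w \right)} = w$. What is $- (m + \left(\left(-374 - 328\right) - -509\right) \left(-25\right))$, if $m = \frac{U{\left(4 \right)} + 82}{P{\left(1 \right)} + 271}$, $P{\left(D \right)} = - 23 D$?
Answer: $- \frac{598343}{124} \approx -4825.3$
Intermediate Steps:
$m = \frac{43}{124}$ ($m = \frac{4 + 82}{\left(-23\right) 1 + 271} = \frac{86}{-23 + 271} = \frac{86}{248} = 86 \cdot \frac{1}{248} = \frac{43}{124} \approx 0.34677$)
$- (m + \left(\left(-374 - 328\right) - -509\right) \left(-25\right)) = - (\frac{43}{124} + \left(\left(-374 - 328\right) - -509\right) \left(-25\right)) = - (\frac{43}{124} + \left(-702 + 509\right) \left(-25\right)) = - (\frac{43}{124} - -4825) = - (\frac{43}{124} + 4825) = \left(-1\right) \frac{598343}{124} = - \frac{598343}{124}$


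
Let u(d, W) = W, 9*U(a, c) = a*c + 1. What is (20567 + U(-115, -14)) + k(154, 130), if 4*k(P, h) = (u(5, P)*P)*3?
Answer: 38533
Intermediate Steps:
U(a, c) = ⅑ + a*c/9 (U(a, c) = (a*c + 1)/9 = (1 + a*c)/9 = ⅑ + a*c/9)
k(P, h) = 3*P²/4 (k(P, h) = ((P*P)*3)/4 = (P²*3)/4 = (3*P²)/4 = 3*P²/4)
(20567 + U(-115, -14)) + k(154, 130) = (20567 + (⅑ + (⅑)*(-115)*(-14))) + (¾)*154² = (20567 + (⅑ + 1610/9)) + (¾)*23716 = (20567 + 179) + 17787 = 20746 + 17787 = 38533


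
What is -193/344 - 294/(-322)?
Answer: 2785/7912 ≈ 0.35200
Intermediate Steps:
-193/344 - 294/(-322) = -193*1/344 - 294*(-1/322) = -193/344 + 21/23 = 2785/7912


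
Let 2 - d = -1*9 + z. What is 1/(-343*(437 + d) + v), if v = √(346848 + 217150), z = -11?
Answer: -157437/24785844971 - √563998/24785844971 ≈ -6.3822e-6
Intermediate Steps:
d = 22 (d = 2 - (-1*9 - 11) = 2 - (-9 - 11) = 2 - 1*(-20) = 2 + 20 = 22)
v = √563998 ≈ 751.00
1/(-343*(437 + d) + v) = 1/(-343*(437 + 22) + √563998) = 1/(-343*459 + √563998) = 1/(-157437 + √563998)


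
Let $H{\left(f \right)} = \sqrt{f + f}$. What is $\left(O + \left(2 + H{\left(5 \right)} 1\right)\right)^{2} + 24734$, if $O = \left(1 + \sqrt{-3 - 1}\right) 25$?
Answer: $24734 + \left(27 + \sqrt{10} + 50 i\right)^{2} \approx 23144.0 + 3016.2 i$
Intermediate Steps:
$O = 25 + 50 i$ ($O = \left(1 + \sqrt{-4}\right) 25 = \left(1 + 2 i\right) 25 = 25 + 50 i \approx 25.0 + 50.0 i$)
$H{\left(f \right)} = \sqrt{2} \sqrt{f}$ ($H{\left(f \right)} = \sqrt{2 f} = \sqrt{2} \sqrt{f}$)
$\left(O + \left(2 + H{\left(5 \right)} 1\right)\right)^{2} + 24734 = \left(\left(25 + 50 i\right) + \left(2 + \sqrt{2} \sqrt{5} \cdot 1\right)\right)^{2} + 24734 = \left(\left(25 + 50 i\right) + \left(2 + \sqrt{10} \cdot 1\right)\right)^{2} + 24734 = \left(\left(25 + 50 i\right) + \left(2 + \sqrt{10}\right)\right)^{2} + 24734 = \left(27 + \sqrt{10} + 50 i\right)^{2} + 24734 = 24734 + \left(27 + \sqrt{10} + 50 i\right)^{2}$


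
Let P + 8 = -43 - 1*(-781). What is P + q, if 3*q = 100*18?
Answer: 1330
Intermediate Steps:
P = 730 (P = -8 + (-43 - 1*(-781)) = -8 + (-43 + 781) = -8 + 738 = 730)
q = 600 (q = (100*18)/3 = (⅓)*1800 = 600)
P + q = 730 + 600 = 1330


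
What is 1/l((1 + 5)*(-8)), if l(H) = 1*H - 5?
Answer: -1/53 ≈ -0.018868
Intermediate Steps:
l(H) = -5 + H (l(H) = H - 5 = -5 + H)
1/l((1 + 5)*(-8)) = 1/(-5 + (1 + 5)*(-8)) = 1/(-5 + 6*(-8)) = 1/(-5 - 48) = 1/(-53) = -1/53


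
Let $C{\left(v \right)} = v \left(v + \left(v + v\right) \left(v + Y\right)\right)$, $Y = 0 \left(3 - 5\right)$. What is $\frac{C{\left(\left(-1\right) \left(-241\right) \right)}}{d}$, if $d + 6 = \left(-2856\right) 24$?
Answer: $- \frac{9351041}{22850} \approx -409.24$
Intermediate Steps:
$Y = 0$ ($Y = 0 \left(-2\right) = 0$)
$d = -68550$ ($d = -6 - 68544 = -68550$)
$C{\left(v \right)} = v \left(v + 2 v^{2}\right)$ ($C{\left(v \right)} = v \left(v + \left(v + v\right) \left(v + 0\right)\right) = v \left(v + 2 v v\right) = v \left(v + 2 v^{2}\right)$)
$\frac{C{\left(\left(-1\right) \left(-241\right) \right)}}{d} = \frac{\left(\left(-1\right) \left(-241\right)\right)^{2} \left(1 + 2 \left(\left(-1\right) \left(-241\right)\right)\right)}{-68550} = 241^{2} \left(1 + 2 \cdot 241\right) \left(- \frac{1}{68550}\right) = 58081 \left(1 + 482\right) \left(- \frac{1}{68550}\right) = 58081 \cdot 483 \left(- \frac{1}{68550}\right) = 28053123 \left(- \frac{1}{68550}\right) = - \frac{9351041}{22850}$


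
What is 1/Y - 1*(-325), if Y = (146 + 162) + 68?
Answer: 122201/376 ≈ 325.00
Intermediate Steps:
Y = 376 (Y = 308 + 68 = 376)
1/Y - 1*(-325) = 1/376 - 1*(-325) = 1/376 + 325 = 122201/376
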